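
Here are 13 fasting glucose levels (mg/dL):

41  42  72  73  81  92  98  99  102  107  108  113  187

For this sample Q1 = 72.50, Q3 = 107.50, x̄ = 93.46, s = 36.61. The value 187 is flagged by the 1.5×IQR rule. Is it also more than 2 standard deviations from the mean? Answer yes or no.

yes

z = (187 − 93.46) / 36.61 = 2.56.
|z| = 2.56 > 2.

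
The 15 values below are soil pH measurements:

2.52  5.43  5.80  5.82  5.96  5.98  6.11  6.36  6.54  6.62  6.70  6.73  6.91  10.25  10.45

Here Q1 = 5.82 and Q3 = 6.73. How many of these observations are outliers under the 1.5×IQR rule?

3

IQR = 0.91; fences at 5.82 − 1.365 = 4.455 and 6.73 + 1.365 = 8.095.
Outside the cutoffs: 2.52, 10.25, 10.45.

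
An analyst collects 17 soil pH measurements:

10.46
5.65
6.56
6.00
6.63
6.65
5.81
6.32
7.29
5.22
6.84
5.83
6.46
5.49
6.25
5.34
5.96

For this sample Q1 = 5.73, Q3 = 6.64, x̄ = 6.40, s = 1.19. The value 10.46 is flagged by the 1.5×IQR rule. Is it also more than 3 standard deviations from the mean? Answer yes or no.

z = (10.46 − 6.40) / 1.19 = 3.41.
|z| = 3.41 > 3.

yes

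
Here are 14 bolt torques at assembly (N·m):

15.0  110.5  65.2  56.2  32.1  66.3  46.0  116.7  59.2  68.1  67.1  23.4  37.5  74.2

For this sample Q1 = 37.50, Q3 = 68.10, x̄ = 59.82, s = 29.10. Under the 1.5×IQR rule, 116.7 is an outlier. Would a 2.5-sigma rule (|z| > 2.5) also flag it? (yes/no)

z = (116.7 − 59.82) / 29.10 = 1.95.
|z| = 1.95 ≤ 2.5.

no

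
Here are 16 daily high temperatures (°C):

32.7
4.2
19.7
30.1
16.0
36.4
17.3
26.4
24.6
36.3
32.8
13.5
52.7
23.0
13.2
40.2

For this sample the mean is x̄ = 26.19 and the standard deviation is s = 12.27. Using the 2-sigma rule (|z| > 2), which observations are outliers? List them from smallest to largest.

52.7

Cutoffs at x̄ ± 2s: 26.19 ± 2·12.27 = [1.65, 50.73].
52.7: z = 2.16, |z| > 2 → outlier.
Every other value lies within [1.65, 50.73].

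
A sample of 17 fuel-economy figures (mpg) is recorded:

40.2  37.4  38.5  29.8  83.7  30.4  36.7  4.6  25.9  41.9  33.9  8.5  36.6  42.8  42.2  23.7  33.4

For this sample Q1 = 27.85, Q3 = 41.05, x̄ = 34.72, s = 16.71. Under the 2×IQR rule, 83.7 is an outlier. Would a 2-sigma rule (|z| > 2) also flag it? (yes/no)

z = (83.7 − 34.72) / 16.71 = 2.93.
|z| = 2.93 > 2.

yes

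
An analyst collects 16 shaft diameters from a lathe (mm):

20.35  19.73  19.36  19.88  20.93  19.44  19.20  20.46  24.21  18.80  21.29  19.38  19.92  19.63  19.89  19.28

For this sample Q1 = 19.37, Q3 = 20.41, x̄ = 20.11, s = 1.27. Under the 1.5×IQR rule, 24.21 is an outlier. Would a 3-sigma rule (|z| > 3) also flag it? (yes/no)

yes

z = (24.21 − 20.11) / 1.27 = 3.23.
|z| = 3.23 > 3.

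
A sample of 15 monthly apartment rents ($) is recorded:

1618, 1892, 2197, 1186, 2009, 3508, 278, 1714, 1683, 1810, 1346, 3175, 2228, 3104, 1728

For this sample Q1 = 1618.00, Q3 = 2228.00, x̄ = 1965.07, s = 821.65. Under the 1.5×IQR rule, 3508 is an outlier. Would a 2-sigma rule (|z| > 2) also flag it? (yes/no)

z = (3508 − 1965.07) / 821.65 = 1.88.
|z| = 1.88 ≤ 2.

no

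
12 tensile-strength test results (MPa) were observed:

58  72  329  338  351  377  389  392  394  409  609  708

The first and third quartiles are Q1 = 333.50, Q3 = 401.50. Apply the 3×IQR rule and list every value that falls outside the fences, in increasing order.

58, 72, 609, 708

IQR = Q3 − Q1 = 401.50 − 333.50 = 68.00.
Lower fence = Q1 − 3·IQR = 333.50 − 204.00 = 129.50.
Upper fence = Q3 + 3·IQR = 401.50 + 204.00 = 605.50.
58 < 129.50 → outlier.
72 < 129.50 → outlier.
609 > 605.50 → outlier.
708 > 605.50 → outlier.
All remaining values lie within [129.50, 605.50].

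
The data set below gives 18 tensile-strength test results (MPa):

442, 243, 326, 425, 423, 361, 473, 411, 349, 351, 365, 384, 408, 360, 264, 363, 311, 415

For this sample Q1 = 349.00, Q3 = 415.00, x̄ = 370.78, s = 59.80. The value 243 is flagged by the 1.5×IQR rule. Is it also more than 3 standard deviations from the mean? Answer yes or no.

z = (243 − 370.78) / 59.80 = -2.14.
|z| = 2.14 ≤ 3.

no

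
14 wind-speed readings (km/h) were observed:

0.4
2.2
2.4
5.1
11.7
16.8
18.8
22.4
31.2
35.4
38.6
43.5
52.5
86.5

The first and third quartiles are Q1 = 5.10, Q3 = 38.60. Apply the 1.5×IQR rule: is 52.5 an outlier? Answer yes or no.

IQR = Q3 − Q1 = 38.60 − 5.10 = 33.50.
Lower fence = Q1 − 1.5·IQR = 5.10 − 50.25 = -45.15.
Upper fence = Q3 + 1.5·IQR = 38.60 + 50.25 = 88.85.
52.5 lies within [-45.15, 88.85].

no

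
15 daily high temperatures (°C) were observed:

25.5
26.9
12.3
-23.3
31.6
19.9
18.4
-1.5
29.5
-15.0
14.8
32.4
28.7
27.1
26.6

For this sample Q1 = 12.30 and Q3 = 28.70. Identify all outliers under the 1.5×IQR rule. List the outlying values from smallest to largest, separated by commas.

-23.3, -15.0

IQR = Q3 − Q1 = 28.70 − 12.30 = 16.40.
Lower fence = Q1 − 1.5·IQR = 12.30 − 24.60 = -12.30.
Upper fence = Q3 + 1.5·IQR = 28.70 + 24.60 = 53.30.
-23.3 < -12.30 → outlier.
-15.0 < -12.30 → outlier.
All remaining values lie within [-12.30, 53.30].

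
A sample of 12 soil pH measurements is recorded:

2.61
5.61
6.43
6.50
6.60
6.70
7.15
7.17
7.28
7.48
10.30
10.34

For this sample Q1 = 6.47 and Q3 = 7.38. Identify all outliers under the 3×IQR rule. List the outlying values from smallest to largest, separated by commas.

IQR = Q3 − Q1 = 7.38 − 6.47 = 0.91.
Lower fence = Q1 − 3·IQR = 6.47 − 2.73 = 3.74.
Upper fence = Q3 + 3·IQR = 7.38 + 2.73 = 10.11.
2.61 < 3.74 → outlier.
10.30 > 10.11 → outlier.
10.34 > 10.11 → outlier.
All remaining values lie within [3.74, 10.11].

2.61, 10.30, 10.34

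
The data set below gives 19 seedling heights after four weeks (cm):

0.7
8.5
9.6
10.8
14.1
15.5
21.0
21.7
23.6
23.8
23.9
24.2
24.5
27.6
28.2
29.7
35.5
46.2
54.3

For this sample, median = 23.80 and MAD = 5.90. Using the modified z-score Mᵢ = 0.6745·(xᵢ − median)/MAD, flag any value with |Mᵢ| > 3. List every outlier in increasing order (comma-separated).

|Mᵢ| > 3 ⇔ |xᵢ − 23.80| > 3·5.90/0.6745 = 26.24.
So outliers lie outside [-2.44, 50.04].
54.3: M = 3.49 → outlier.

54.3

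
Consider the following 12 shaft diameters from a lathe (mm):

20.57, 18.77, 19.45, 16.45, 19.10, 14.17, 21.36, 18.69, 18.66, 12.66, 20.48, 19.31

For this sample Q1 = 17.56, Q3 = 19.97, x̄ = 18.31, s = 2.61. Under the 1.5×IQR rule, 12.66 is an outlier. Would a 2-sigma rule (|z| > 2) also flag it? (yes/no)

z = (12.66 − 18.31) / 2.61 = -2.16.
|z| = 2.16 > 2.

yes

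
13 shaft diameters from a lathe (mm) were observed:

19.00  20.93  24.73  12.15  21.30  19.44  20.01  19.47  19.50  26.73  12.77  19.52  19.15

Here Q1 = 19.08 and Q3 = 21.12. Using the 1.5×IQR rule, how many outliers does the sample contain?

4

IQR = 2.04; fences at 19.08 − 3.06 = 16.02 and 21.12 + 3.06 = 24.18.
Outside the cutoffs: 12.15, 12.77, 24.73, 26.73.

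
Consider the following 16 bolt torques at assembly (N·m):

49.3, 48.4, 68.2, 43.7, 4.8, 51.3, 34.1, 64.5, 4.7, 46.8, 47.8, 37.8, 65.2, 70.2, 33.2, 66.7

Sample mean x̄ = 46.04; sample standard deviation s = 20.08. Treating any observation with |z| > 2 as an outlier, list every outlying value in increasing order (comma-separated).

4.7, 4.8

Cutoffs at x̄ ± 2s: 46.04 ± 2·20.08 = [5.88, 86.20].
4.7: z = -2.06, |z| > 2 → outlier.
4.8: z = -2.05, |z| > 2 → outlier.
Every other value lies within [5.88, 86.20].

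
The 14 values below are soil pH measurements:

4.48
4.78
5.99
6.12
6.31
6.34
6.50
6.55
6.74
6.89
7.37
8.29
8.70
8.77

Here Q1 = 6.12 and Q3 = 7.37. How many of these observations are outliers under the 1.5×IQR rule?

IQR = 1.25; fences at 6.12 − 1.875 = 4.245 and 7.37 + 1.875 = 9.245.
Every value lies within the cutoffs.

0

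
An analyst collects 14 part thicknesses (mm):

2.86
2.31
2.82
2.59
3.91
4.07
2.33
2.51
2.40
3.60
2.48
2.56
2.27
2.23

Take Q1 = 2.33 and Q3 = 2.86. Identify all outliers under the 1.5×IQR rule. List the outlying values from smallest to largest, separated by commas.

IQR = Q3 − Q1 = 2.86 − 2.33 = 0.53.
Lower fence = Q1 − 1.5·IQR = 2.33 − 0.795 = 1.535.
Upper fence = Q3 + 1.5·IQR = 2.86 + 0.795 = 3.655.
3.91 > 3.655 → outlier.
4.07 > 3.655 → outlier.
All remaining values lie within [1.535, 3.655].

3.91, 4.07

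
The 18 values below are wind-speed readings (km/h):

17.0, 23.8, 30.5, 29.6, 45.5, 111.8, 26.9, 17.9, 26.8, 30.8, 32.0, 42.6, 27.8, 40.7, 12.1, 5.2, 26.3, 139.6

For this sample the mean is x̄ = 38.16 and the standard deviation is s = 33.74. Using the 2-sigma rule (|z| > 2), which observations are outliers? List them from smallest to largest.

Cutoffs at x̄ ± 2s: 38.16 ± 2·33.74 = [-29.32, 105.64].
111.8: z = 2.18, |z| > 2 → outlier.
139.6: z = 3.01, |z| > 2 → outlier.
Every other value lies within [-29.32, 105.64].

111.8, 139.6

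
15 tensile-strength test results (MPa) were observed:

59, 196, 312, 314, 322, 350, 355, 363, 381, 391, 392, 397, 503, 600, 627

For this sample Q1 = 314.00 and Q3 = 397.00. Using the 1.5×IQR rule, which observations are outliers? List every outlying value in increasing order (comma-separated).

IQR = Q3 − Q1 = 397.00 − 314.00 = 83.00.
Lower fence = Q1 − 1.5·IQR = 314.00 − 124.50 = 189.50.
Upper fence = Q3 + 1.5·IQR = 397.00 + 124.50 = 521.50.
59 < 189.50 → outlier.
600 > 521.50 → outlier.
627 > 521.50 → outlier.
All remaining values lie within [189.50, 521.50].

59, 600, 627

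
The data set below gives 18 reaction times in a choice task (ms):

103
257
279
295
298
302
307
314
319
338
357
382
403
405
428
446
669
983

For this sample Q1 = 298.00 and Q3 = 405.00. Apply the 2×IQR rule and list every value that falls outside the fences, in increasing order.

669, 983

IQR = Q3 − Q1 = 405.00 − 298.00 = 107.00.
Lower fence = Q1 − 2·IQR = 298.00 − 214.00 = 84.00.
Upper fence = Q3 + 2·IQR = 405.00 + 214.00 = 619.00.
669 > 619.00 → outlier.
983 > 619.00 → outlier.
All remaining values lie within [84.00, 619.00].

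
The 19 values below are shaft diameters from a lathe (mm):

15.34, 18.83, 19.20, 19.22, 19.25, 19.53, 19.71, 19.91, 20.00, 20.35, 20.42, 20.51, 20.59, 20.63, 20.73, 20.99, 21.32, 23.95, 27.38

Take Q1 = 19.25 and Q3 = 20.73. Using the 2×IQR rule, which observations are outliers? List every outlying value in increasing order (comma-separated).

15.34, 23.95, 27.38

IQR = Q3 − Q1 = 20.73 − 19.25 = 1.48.
Lower fence = Q1 − 2·IQR = 19.25 − 2.96 = 16.29.
Upper fence = Q3 + 2·IQR = 20.73 + 2.96 = 23.69.
15.34 < 16.29 → outlier.
23.95 > 23.69 → outlier.
27.38 > 23.69 → outlier.
All remaining values lie within [16.29, 23.69].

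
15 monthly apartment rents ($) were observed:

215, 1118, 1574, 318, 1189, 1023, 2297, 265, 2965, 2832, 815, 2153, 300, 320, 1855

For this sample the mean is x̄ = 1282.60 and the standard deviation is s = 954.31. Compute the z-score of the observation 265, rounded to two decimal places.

z = (265 − 1282.60) / 954.31 = -1.07.

-1.07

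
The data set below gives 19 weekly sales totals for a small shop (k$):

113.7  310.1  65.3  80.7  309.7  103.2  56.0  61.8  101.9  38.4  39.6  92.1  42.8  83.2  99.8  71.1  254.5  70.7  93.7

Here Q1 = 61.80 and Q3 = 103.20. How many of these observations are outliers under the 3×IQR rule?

IQR = 41.40; fences at 61.80 − 124.20 = -62.40 and 103.20 + 124.20 = 227.40.
Outside the cutoffs: 254.5, 309.7, 310.1.

3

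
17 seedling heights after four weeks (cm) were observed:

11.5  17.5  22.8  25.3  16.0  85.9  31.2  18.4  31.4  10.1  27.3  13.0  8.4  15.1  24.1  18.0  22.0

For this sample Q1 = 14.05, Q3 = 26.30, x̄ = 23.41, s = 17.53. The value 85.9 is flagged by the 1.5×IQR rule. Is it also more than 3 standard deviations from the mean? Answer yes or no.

yes

z = (85.9 − 23.41) / 17.53 = 3.56.
|z| = 3.56 > 3.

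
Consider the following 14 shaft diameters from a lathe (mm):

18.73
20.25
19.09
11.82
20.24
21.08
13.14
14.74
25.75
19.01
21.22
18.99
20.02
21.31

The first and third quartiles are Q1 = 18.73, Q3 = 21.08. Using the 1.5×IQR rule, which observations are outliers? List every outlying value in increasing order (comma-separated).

11.82, 13.14, 14.74, 25.75

IQR = Q3 − Q1 = 21.08 − 18.73 = 2.35.
Lower fence = Q1 − 1.5·IQR = 18.73 − 3.525 = 15.205.
Upper fence = Q3 + 1.5·IQR = 21.08 + 3.525 = 24.605.
11.82 < 15.205 → outlier.
13.14 < 15.205 → outlier.
14.74 < 15.205 → outlier.
25.75 > 24.605 → outlier.
All remaining values lie within [15.205, 24.605].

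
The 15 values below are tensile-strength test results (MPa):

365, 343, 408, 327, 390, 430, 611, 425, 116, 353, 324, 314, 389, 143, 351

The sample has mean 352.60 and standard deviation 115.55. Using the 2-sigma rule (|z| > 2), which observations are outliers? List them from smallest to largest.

Cutoffs at x̄ ± 2s: 352.60 ± 2·115.55 = [121.50, 583.70].
116: z = -2.05, |z| > 2 → outlier.
611: z = 2.24, |z| > 2 → outlier.
Every other value lies within [121.50, 583.70].

116, 611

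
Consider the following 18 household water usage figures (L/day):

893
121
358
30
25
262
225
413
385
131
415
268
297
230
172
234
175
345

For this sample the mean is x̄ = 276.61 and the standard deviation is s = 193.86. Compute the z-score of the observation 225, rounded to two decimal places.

-0.27

z = (225 − 276.61) / 193.86 = -0.27.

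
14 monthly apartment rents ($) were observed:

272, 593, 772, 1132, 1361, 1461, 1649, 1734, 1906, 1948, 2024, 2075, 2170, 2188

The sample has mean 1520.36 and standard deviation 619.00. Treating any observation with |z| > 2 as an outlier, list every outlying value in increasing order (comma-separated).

272

Cutoffs at x̄ ± 2s: 1520.36 ± 2·619.00 = [282.36, 2758.36].
272: z = -2.02, |z| > 2 → outlier.
Every other value lies within [282.36, 2758.36].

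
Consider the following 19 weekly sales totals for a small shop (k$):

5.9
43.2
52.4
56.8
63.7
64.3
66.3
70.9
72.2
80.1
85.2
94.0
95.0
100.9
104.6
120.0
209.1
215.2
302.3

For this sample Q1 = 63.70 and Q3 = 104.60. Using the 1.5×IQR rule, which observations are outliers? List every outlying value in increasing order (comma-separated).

IQR = Q3 − Q1 = 104.60 − 63.70 = 40.90.
Lower fence = Q1 − 1.5·IQR = 63.70 − 61.35 = 2.35.
Upper fence = Q3 + 1.5·IQR = 104.60 + 61.35 = 165.95.
209.1 > 165.95 → outlier.
215.2 > 165.95 → outlier.
302.3 > 165.95 → outlier.
All remaining values lie within [2.35, 165.95].

209.1, 215.2, 302.3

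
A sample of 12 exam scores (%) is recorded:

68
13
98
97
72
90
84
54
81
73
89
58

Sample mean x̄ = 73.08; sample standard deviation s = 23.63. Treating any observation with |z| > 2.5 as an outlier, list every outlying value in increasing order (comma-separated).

Cutoffs at x̄ ± 2.5s: 73.08 ± 2.5·23.63 = [14.005, 132.155].
13: z = -2.54, |z| > 2.5 → outlier.
Every other value lies within [14.005, 132.155].

13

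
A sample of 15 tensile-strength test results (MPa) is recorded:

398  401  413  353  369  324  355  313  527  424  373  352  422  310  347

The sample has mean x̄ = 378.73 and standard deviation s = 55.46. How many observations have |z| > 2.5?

Cutoffs: x̄ ± 2.5s = [240.08, 517.38].
Outside the cutoffs: 527.

1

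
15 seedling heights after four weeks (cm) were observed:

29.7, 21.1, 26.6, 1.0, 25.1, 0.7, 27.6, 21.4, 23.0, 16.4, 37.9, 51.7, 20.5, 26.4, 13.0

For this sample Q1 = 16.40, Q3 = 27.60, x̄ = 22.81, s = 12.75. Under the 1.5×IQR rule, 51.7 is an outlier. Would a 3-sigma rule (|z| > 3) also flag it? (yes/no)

no

z = (51.7 − 22.81) / 12.75 = 2.27.
|z| = 2.27 ≤ 3.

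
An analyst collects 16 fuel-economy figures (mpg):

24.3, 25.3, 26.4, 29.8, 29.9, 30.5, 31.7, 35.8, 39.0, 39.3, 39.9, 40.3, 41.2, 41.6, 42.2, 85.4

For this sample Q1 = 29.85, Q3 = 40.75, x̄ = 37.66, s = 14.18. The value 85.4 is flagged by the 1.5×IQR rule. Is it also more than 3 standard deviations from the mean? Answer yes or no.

yes

z = (85.4 − 37.66) / 14.18 = 3.37.
|z| = 3.37 > 3.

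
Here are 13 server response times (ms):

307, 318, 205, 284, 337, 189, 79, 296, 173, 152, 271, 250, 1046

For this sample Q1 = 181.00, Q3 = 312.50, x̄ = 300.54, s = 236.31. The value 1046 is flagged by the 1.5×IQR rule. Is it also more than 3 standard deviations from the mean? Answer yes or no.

z = (1046 − 300.54) / 236.31 = 3.15.
|z| = 3.15 > 3.

yes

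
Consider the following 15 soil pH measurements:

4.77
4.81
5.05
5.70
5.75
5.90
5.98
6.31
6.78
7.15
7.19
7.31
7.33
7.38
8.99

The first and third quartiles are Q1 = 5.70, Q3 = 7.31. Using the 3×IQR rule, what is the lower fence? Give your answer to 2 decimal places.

IQR = Q3 − Q1 = 7.31 − 5.70 = 1.61.
Lower fence = Q1 − 3·IQR = 5.70 − 4.83 = 0.87.
Upper fence = Q3 + 3·IQR = 7.31 + 4.83 = 12.14.

0.87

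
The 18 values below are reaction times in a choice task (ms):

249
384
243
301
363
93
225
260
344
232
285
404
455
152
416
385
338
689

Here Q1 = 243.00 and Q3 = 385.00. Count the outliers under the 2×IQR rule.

IQR = 142.00; fences at 243.00 − 284.00 = -41.00 and 385.00 + 284.00 = 669.00.
Outside the cutoffs: 689.

1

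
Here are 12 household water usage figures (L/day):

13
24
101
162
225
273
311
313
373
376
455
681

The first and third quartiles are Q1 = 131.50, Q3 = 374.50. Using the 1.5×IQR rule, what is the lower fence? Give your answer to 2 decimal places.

IQR = Q3 − Q1 = 374.50 − 131.50 = 243.00.
Lower fence = Q1 − 1.5·IQR = 131.50 − 364.50 = -233.00.
Upper fence = Q3 + 1.5·IQR = 374.50 + 364.50 = 739.00.

-233.00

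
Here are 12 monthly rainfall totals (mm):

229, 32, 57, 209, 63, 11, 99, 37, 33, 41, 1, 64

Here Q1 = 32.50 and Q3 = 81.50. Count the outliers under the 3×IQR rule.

1

IQR = 49.00; fences at 32.50 − 147.00 = -114.50 and 81.50 + 147.00 = 228.50.
Outside the cutoffs: 229.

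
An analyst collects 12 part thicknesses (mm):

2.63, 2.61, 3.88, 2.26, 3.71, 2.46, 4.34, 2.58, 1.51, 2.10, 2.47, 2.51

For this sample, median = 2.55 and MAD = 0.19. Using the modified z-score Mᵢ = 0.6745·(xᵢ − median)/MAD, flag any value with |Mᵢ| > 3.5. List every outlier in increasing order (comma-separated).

1.51, 3.71, 3.88, 4.34

|Mᵢ| > 3.5 ⇔ |xᵢ − 2.55| > 3.5·0.19/0.6745 = 0.99.
So outliers lie outside [1.56, 3.54].
1.51: M = -3.69 → outlier.
3.71: M = 4.12 → outlier.
3.88: M = 4.72 → outlier.
4.34: M = 6.35 → outlier.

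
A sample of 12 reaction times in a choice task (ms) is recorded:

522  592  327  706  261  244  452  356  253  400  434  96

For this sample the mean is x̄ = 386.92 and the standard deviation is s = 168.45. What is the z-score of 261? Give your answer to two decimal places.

z = (261 − 386.92) / 168.45 = -0.75.

-0.75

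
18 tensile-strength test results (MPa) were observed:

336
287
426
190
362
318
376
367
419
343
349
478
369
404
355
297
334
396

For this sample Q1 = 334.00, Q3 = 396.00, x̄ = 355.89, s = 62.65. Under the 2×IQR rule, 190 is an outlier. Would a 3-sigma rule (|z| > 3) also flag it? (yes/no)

z = (190 − 355.89) / 62.65 = -2.65.
|z| = 2.65 ≤ 3.

no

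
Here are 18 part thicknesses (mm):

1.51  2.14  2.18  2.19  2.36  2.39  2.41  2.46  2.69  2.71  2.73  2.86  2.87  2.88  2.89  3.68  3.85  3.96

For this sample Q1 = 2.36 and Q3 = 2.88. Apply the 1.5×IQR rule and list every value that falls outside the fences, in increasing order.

IQR = Q3 − Q1 = 2.88 − 2.36 = 0.52.
Lower fence = Q1 − 1.5·IQR = 2.36 − 0.78 = 1.58.
Upper fence = Q3 + 1.5·IQR = 2.88 + 0.78 = 3.66.
1.51 < 1.58 → outlier.
3.68 > 3.66 → outlier.
3.85 > 3.66 → outlier.
3.96 > 3.66 → outlier.
All remaining values lie within [1.58, 3.66].

1.51, 3.68, 3.85, 3.96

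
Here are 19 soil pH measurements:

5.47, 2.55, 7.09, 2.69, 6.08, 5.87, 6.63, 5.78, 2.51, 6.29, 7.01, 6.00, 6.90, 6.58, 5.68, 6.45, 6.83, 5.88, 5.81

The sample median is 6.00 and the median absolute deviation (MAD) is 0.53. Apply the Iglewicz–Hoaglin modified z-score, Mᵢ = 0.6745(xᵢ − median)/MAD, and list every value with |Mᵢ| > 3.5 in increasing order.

|Mᵢ| > 3.5 ⇔ |xᵢ − 6.00| > 3.5·0.53/0.6745 = 2.75.
So outliers lie outside [3.25, 8.75].
2.51: M = -4.44 → outlier.
2.55: M = -4.39 → outlier.
2.69: M = -4.21 → outlier.

2.51, 2.55, 2.69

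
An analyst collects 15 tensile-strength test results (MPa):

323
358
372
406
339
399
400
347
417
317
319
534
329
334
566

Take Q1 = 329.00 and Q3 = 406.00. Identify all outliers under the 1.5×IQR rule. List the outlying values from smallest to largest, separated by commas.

IQR = Q3 − Q1 = 406.00 − 329.00 = 77.00.
Lower fence = Q1 − 1.5·IQR = 329.00 − 115.50 = 213.50.
Upper fence = Q3 + 1.5·IQR = 406.00 + 115.50 = 521.50.
534 > 521.50 → outlier.
566 > 521.50 → outlier.
All remaining values lie within [213.50, 521.50].

534, 566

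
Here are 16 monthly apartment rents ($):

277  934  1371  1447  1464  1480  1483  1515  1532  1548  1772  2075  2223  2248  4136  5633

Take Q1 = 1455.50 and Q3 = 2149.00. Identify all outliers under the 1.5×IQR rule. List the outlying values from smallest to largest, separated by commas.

IQR = Q3 − Q1 = 2149.00 − 1455.50 = 693.50.
Lower fence = Q1 − 1.5·IQR = 1455.50 − 1040.25 = 415.25.
Upper fence = Q3 + 1.5·IQR = 2149.00 + 1040.25 = 3189.25.
277 < 415.25 → outlier.
4136 > 3189.25 → outlier.
5633 > 3189.25 → outlier.
All remaining values lie within [415.25, 3189.25].

277, 4136, 5633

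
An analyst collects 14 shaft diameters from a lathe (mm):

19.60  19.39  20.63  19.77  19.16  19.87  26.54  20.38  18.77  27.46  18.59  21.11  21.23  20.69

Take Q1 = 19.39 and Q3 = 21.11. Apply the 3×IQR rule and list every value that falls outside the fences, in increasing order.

IQR = Q3 − Q1 = 21.11 − 19.39 = 1.72.
Lower fence = Q1 − 3·IQR = 19.39 − 5.16 = 14.23.
Upper fence = Q3 + 3·IQR = 21.11 + 5.16 = 26.27.
26.54 > 26.27 → outlier.
27.46 > 26.27 → outlier.
All remaining values lie within [14.23, 26.27].

26.54, 27.46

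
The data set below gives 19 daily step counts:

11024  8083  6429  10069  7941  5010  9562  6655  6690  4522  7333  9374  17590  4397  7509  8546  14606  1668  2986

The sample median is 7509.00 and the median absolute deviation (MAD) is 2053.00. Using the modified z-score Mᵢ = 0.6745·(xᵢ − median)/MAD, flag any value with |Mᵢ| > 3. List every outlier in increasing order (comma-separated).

|Mᵢ| > 3 ⇔ |xᵢ − 7509.00| > 3·2053.00/0.6745 = 9131.21.
So outliers lie outside [-1622.21, 16640.21].
17590: M = 3.31 → outlier.

17590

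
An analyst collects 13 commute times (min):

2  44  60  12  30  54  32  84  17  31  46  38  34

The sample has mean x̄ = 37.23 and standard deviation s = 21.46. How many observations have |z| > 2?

1

Cutoffs: x̄ ± 2s = [-5.69, 80.15].
Outside the cutoffs: 84.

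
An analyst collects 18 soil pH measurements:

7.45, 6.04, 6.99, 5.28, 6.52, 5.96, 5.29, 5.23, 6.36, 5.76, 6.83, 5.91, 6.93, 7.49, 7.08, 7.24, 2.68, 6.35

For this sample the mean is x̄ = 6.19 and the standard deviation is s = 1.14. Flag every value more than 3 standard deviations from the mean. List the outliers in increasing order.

2.68

Cutoffs at x̄ ± 3s: 6.19 ± 3·1.14 = [2.77, 9.61].
2.68: z = -3.08, |z| > 3 → outlier.
Every other value lies within [2.77, 9.61].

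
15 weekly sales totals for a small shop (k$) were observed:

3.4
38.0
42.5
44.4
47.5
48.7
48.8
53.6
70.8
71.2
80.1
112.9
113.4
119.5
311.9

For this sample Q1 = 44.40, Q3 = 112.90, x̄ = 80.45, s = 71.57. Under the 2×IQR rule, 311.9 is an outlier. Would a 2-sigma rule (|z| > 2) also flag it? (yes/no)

yes

z = (311.9 − 80.45) / 71.57 = 3.23.
|z| = 3.23 > 2.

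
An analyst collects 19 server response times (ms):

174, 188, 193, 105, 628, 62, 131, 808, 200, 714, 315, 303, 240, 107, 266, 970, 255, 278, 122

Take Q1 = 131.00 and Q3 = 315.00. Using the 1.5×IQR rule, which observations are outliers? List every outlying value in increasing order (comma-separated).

IQR = Q3 − Q1 = 315.00 − 131.00 = 184.00.
Lower fence = Q1 − 1.5·IQR = 131.00 − 276.00 = -145.00.
Upper fence = Q3 + 1.5·IQR = 315.00 + 276.00 = 591.00.
628 > 591.00 → outlier.
714 > 591.00 → outlier.
808 > 591.00 → outlier.
970 > 591.00 → outlier.
All remaining values lie within [-145.00, 591.00].

628, 714, 808, 970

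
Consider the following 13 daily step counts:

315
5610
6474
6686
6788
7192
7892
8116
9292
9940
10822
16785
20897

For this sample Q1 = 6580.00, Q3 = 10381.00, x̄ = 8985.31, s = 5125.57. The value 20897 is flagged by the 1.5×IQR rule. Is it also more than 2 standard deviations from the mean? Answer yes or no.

yes

z = (20897 − 8985.31) / 5125.57 = 2.32.
|z| = 2.32 > 2.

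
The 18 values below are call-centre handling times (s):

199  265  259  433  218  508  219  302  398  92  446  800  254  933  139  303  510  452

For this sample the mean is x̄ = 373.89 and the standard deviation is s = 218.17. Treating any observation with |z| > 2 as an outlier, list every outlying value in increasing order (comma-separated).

933

Cutoffs at x̄ ± 2s: 373.89 ± 2·218.17 = [-62.45, 810.23].
933: z = 2.56, |z| > 2 → outlier.
Every other value lies within [-62.45, 810.23].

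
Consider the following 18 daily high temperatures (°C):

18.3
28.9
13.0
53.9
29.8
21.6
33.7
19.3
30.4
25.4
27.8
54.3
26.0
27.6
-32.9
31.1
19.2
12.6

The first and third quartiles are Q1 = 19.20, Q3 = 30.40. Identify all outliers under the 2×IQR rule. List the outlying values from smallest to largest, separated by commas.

-32.9, 53.9, 54.3

IQR = Q3 − Q1 = 30.40 − 19.20 = 11.20.
Lower fence = Q1 − 2·IQR = 19.20 − 22.40 = -3.20.
Upper fence = Q3 + 2·IQR = 30.40 + 22.40 = 52.80.
-32.9 < -3.20 → outlier.
53.9 > 52.80 → outlier.
54.3 > 52.80 → outlier.
All remaining values lie within [-3.20, 52.80].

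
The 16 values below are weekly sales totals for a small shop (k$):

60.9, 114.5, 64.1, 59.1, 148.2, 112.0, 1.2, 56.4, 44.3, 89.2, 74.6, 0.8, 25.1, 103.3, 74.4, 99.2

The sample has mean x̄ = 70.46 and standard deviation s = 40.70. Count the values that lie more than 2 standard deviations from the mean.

0

Cutoffs: x̄ ± 2s = [-10.94, 151.86].
Every value lies within the cutoffs.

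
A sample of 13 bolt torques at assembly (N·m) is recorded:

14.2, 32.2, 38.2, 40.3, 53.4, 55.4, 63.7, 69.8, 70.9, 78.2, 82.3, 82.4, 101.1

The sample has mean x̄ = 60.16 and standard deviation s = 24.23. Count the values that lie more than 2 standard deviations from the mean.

0

Cutoffs: x̄ ± 2s = [11.70, 108.62].
Every value lies within the cutoffs.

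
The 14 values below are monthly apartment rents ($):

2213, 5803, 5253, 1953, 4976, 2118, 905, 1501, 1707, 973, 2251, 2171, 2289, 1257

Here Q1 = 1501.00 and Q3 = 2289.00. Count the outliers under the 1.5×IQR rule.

3

IQR = 788.00; fences at 1501.00 − 1182.00 = 319.00 and 2289.00 + 1182.00 = 3471.00.
Outside the cutoffs: 4976, 5253, 5803.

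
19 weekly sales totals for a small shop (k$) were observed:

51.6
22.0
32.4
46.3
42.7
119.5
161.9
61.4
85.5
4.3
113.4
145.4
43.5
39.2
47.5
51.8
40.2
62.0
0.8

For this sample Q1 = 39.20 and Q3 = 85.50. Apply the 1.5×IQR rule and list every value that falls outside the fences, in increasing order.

161.9

IQR = Q3 − Q1 = 85.50 − 39.20 = 46.30.
Lower fence = Q1 − 1.5·IQR = 39.20 − 69.45 = -30.25.
Upper fence = Q3 + 1.5·IQR = 85.50 + 69.45 = 154.95.
161.9 > 154.95 → outlier.
All remaining values lie within [-30.25, 154.95].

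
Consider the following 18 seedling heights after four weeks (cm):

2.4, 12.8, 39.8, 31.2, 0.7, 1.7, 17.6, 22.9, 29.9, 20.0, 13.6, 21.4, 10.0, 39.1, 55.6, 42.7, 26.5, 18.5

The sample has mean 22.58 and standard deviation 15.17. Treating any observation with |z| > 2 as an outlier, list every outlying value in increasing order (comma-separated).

Cutoffs at x̄ ± 2s: 22.58 ± 2·15.17 = [-7.76, 52.92].
55.6: z = 2.18, |z| > 2 → outlier.
Every other value lies within [-7.76, 52.92].

55.6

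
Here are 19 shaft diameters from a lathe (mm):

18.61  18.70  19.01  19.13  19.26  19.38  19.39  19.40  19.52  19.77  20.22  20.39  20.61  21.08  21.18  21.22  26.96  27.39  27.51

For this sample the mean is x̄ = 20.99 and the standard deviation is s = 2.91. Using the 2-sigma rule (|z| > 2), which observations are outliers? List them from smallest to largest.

Cutoffs at x̄ ± 2s: 20.99 ± 2·2.91 = [15.17, 26.81].
26.96: z = 2.05, |z| > 2 → outlier.
27.39: z = 2.20, |z| > 2 → outlier.
27.51: z = 2.24, |z| > 2 → outlier.
Every other value lies within [15.17, 26.81].

26.96, 27.39, 27.51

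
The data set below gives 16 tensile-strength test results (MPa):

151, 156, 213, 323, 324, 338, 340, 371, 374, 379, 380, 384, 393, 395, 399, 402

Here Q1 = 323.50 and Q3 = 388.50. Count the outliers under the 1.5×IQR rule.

IQR = 65.00; fences at 323.50 − 97.50 = 226.00 and 388.50 + 97.50 = 486.00.
Outside the cutoffs: 151, 156, 213.

3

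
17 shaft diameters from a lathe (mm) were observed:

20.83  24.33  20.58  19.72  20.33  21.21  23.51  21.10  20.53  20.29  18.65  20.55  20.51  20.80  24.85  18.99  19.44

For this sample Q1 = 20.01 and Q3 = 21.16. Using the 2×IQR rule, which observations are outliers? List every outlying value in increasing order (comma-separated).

IQR = Q3 − Q1 = 21.16 − 20.01 = 1.15.
Lower fence = Q1 − 2·IQR = 20.01 − 2.30 = 17.71.
Upper fence = Q3 + 2·IQR = 21.16 + 2.30 = 23.46.
23.51 > 23.46 → outlier.
24.33 > 23.46 → outlier.
24.85 > 23.46 → outlier.
All remaining values lie within [17.71, 23.46].

23.51, 24.33, 24.85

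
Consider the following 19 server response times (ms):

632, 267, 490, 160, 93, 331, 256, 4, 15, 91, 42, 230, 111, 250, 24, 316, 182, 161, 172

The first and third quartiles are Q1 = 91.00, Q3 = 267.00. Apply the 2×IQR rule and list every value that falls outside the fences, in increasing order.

632

IQR = Q3 − Q1 = 267.00 − 91.00 = 176.00.
Lower fence = Q1 − 2·IQR = 91.00 − 352.00 = -261.00.
Upper fence = Q3 + 2·IQR = 267.00 + 352.00 = 619.00.
632 > 619.00 → outlier.
All remaining values lie within [-261.00, 619.00].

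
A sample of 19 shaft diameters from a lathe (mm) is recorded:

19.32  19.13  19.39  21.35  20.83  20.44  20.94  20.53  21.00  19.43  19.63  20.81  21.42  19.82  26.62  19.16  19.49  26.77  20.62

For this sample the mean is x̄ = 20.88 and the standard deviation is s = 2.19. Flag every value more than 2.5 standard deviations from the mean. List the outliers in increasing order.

26.62, 26.77

Cutoffs at x̄ ± 2.5s: 20.88 ± 2.5·2.19 = [15.405, 26.355].
26.62: z = 2.62, |z| > 2.5 → outlier.
26.77: z = 2.69, |z| > 2.5 → outlier.
Every other value lies within [15.405, 26.355].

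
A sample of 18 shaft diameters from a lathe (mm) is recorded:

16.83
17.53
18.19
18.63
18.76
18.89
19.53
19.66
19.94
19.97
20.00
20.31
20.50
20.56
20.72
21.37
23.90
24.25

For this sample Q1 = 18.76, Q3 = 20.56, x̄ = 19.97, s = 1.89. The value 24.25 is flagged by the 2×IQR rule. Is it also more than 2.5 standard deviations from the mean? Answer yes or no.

no

z = (24.25 − 19.97) / 1.89 = 2.26.
|z| = 2.26 ≤ 2.5.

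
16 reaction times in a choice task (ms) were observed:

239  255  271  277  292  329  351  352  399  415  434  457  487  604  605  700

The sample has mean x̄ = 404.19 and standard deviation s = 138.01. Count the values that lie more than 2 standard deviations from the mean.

Cutoffs: x̄ ± 2s = [128.17, 680.21].
Outside the cutoffs: 700.

1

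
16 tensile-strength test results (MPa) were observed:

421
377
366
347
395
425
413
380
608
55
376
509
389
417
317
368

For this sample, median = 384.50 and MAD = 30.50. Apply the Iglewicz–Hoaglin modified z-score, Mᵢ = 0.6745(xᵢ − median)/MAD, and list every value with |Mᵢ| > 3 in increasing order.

|Mᵢ| > 3 ⇔ |xᵢ − 384.50| > 3·30.50/0.6745 = 135.66.
So outliers lie outside [248.84, 520.16].
55: M = -7.29 → outlier.
608: M = 4.94 → outlier.

55, 608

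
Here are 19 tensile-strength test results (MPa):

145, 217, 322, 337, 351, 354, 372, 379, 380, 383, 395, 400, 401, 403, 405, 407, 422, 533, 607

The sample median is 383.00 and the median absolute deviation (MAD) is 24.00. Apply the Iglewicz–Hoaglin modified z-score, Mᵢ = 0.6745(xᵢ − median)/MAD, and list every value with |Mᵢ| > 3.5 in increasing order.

145, 217, 533, 607

|Mᵢ| > 3.5 ⇔ |xᵢ − 383.00| > 3.5·24.00/0.6745 = 124.54.
So outliers lie outside [258.46, 507.54].
145: M = -6.69 → outlier.
217: M = -4.67 → outlier.
533: M = 4.22 → outlier.
607: M = 6.30 → outlier.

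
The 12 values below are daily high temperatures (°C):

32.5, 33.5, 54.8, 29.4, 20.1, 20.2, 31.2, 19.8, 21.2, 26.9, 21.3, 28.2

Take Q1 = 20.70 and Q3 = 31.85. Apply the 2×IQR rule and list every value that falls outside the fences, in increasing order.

IQR = Q3 − Q1 = 31.85 − 20.70 = 11.15.
Lower fence = Q1 − 2·IQR = 20.70 − 22.30 = -1.60.
Upper fence = Q3 + 2·IQR = 31.85 + 22.30 = 54.15.
54.8 > 54.15 → outlier.
All remaining values lie within [-1.60, 54.15].

54.8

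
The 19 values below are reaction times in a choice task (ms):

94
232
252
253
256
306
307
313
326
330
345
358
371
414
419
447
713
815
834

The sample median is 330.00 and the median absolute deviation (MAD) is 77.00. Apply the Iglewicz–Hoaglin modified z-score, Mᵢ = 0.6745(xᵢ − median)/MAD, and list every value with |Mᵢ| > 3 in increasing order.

713, 815, 834

|Mᵢ| > 3 ⇔ |xᵢ − 330.00| > 3·77.00/0.6745 = 342.48.
So outliers lie outside [-12.48, 672.48].
713: M = 3.35 → outlier.
815: M = 4.25 → outlier.
834: M = 4.41 → outlier.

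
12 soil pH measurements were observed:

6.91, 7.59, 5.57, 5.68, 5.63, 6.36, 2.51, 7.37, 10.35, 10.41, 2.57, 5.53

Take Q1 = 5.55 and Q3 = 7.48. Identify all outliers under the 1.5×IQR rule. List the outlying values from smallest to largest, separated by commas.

IQR = Q3 − Q1 = 7.48 − 5.55 = 1.93.
Lower fence = Q1 − 1.5·IQR = 5.55 − 2.895 = 2.655.
Upper fence = Q3 + 1.5·IQR = 7.48 + 2.895 = 10.375.
2.51 < 2.655 → outlier.
2.57 < 2.655 → outlier.
10.41 > 10.375 → outlier.
All remaining values lie within [2.655, 10.375].

2.51, 2.57, 10.41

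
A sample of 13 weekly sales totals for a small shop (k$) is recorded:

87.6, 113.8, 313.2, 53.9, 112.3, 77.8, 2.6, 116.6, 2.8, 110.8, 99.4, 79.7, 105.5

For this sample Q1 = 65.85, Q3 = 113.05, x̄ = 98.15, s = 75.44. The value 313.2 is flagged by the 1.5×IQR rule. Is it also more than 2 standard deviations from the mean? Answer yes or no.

yes

z = (313.2 − 98.15) / 75.44 = 2.85.
|z| = 2.85 > 2.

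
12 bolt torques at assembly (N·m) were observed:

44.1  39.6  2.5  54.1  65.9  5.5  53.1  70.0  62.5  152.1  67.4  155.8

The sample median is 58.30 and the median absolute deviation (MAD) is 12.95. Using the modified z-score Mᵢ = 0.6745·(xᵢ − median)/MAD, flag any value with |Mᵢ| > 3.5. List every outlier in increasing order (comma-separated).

|Mᵢ| > 3.5 ⇔ |xᵢ − 58.30| > 3.5·12.95/0.6745 = 67.20.
So outliers lie outside [-8.90, 125.50].
152.1: M = 4.89 → outlier.
155.8: M = 5.08 → outlier.

152.1, 155.8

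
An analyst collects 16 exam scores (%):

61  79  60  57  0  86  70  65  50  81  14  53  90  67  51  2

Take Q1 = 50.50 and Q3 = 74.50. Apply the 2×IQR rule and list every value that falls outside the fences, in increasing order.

IQR = Q3 − Q1 = 74.50 − 50.50 = 24.00.
Lower fence = Q1 − 2·IQR = 50.50 − 48.00 = 2.50.
Upper fence = Q3 + 2·IQR = 74.50 + 48.00 = 122.50.
0 < 2.50 → outlier.
2 < 2.50 → outlier.
All remaining values lie within [2.50, 122.50].

0, 2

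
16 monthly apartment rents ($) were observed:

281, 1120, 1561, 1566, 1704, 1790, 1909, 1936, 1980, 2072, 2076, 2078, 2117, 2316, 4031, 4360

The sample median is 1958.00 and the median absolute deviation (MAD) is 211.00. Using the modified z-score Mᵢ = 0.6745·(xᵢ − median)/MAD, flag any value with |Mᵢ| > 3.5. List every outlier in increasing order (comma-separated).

281, 4031, 4360

|Mᵢ| > 3.5 ⇔ |xᵢ − 1958.00| > 3.5·211.00/0.6745 = 1094.89.
So outliers lie outside [863.11, 3052.89].
281: M = -5.36 → outlier.
4031: M = 6.63 → outlier.
4360: M = 7.68 → outlier.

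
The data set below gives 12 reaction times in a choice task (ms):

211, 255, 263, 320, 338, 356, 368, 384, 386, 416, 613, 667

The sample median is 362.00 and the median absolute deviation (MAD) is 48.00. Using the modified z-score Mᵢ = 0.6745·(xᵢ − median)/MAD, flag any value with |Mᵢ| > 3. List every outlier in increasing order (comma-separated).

613, 667

|Mᵢ| > 3 ⇔ |xᵢ − 362.00| > 3·48.00/0.6745 = 213.49.
So outliers lie outside [148.51, 575.49].
613: M = 3.53 → outlier.
667: M = 4.29 → outlier.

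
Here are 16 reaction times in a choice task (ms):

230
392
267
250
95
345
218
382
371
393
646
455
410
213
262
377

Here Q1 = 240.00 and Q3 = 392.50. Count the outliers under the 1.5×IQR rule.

IQR = 152.50; fences at 240.00 − 228.75 = 11.25 and 392.50 + 228.75 = 621.25.
Outside the cutoffs: 646.

1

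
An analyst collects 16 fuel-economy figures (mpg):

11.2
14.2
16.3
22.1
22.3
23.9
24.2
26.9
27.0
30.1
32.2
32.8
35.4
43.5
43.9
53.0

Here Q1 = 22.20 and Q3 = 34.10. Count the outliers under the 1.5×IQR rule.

IQR = 11.90; fences at 22.20 − 17.85 = 4.35 and 34.10 + 17.85 = 51.95.
Outside the cutoffs: 53.0.

1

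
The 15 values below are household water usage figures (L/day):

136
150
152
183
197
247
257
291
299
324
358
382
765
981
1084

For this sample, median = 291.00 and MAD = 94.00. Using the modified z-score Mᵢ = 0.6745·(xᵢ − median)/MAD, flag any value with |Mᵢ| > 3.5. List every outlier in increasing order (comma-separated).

|Mᵢ| > 3.5 ⇔ |xᵢ − 291.00| > 3.5·94.00/0.6745 = 487.77.
So outliers lie outside [-196.77, 778.77].
981: M = 4.95 → outlier.
1084: M = 5.69 → outlier.

981, 1084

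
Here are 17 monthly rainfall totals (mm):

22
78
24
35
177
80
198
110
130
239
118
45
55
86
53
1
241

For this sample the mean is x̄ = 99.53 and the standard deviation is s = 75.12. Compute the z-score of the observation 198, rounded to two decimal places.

1.31

z = (198 − 99.53) / 75.12 = 1.31.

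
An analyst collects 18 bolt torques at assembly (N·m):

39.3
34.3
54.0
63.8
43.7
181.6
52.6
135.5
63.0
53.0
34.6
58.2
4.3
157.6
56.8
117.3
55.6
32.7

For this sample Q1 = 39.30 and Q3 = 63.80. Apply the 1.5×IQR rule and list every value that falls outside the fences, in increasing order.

117.3, 135.5, 157.6, 181.6

IQR = Q3 − Q1 = 63.80 − 39.30 = 24.50.
Lower fence = Q1 − 1.5·IQR = 39.30 − 36.75 = 2.55.
Upper fence = Q3 + 1.5·IQR = 63.80 + 36.75 = 100.55.
117.3 > 100.55 → outlier.
135.5 > 100.55 → outlier.
157.6 > 100.55 → outlier.
181.6 > 100.55 → outlier.
All remaining values lie within [2.55, 100.55].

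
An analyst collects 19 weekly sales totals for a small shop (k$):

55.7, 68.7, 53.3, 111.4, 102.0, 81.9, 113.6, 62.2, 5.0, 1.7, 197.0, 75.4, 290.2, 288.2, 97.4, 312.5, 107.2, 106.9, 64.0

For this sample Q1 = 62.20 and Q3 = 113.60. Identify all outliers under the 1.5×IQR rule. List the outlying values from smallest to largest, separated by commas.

IQR = Q3 − Q1 = 113.60 − 62.20 = 51.40.
Lower fence = Q1 − 1.5·IQR = 62.20 − 77.10 = -14.90.
Upper fence = Q3 + 1.5·IQR = 113.60 + 77.10 = 190.70.
197.0 > 190.70 → outlier.
288.2 > 190.70 → outlier.
290.2 > 190.70 → outlier.
312.5 > 190.70 → outlier.
All remaining values lie within [-14.90, 190.70].

197.0, 288.2, 290.2, 312.5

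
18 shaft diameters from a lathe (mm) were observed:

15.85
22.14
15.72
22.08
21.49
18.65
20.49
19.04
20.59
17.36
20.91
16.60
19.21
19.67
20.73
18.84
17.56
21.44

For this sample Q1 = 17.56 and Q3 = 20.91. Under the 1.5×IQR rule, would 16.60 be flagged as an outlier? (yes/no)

IQR = Q3 − Q1 = 20.91 − 17.56 = 3.35.
Lower fence = Q1 − 1.5·IQR = 17.56 − 5.025 = 12.535.
Upper fence = Q3 + 1.5·IQR = 20.91 + 5.025 = 25.935.
16.60 lies within [12.535, 25.935].

no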